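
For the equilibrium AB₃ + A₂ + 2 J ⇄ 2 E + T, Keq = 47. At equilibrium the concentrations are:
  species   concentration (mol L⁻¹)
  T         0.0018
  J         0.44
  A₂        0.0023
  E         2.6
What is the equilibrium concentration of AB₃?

At equilibrium, Keq = [E]²·[T] / ([AB₃]·[A₂]·[J]²) = 47.
(2.6)²·(0.0018) / (([AB₃])·(0.0023)·(0.44)²) = 47
[AB₃] = 0.581 = 0.58 mol L⁻¹

[AB₃] = 0.58 mol L⁻¹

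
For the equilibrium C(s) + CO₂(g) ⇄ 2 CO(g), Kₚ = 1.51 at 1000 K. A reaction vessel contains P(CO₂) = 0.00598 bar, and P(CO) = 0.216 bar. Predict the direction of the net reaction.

(C is a pure solid — omitted from Qₚ.)
Qₚ = P(CO)² / P(CO₂) = (0.216)² / (0.00598) = 7.80
Qₚ = 7.80 > Kₚ = 1.51, so the reverse reaction proceeds.

in the reverse direction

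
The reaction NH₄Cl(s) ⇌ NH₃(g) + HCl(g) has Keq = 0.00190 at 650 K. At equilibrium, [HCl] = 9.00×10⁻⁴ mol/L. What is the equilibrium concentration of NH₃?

(NH₄Cl is a pure solid — omitted from Keq.)
At equilibrium, Keq = [NH₃]·[HCl] = 0.00190.
([NH₃])·(9.00×10⁻⁴) = 0.00190
[NH₃] = 2.11 mol/L

[NH₃] = 2.11 mol/L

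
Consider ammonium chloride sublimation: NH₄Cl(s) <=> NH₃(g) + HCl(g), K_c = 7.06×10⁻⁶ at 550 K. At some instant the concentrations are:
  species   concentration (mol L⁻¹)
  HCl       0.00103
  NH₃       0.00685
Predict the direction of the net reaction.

no net change (already at equilibrium)

(NH₄Cl is a pure solid — omitted from Q_c.)
Q_c = [NH₃]·[HCl] = (0.00685)·(0.00103) = 7.06×10⁻⁶
Q_c = 7.06×10⁻⁶ = K_c, so the system is already at equilibrium.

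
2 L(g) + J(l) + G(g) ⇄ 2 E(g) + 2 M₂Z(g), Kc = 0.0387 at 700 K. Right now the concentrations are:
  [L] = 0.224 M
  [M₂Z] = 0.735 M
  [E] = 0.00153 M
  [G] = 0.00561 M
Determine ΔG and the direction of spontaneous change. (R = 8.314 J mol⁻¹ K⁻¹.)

(J is a pure liquid — omitted from Qc.)
Qc = [E]²·[M₂Z]² / ([L]²·[G]) = (0.00153)²·(0.735)² / ((0.224)²·(0.00561)) = 0.00449
ΔG = RT ln(Qc/Kc) = (8.314 J mol⁻¹ K⁻¹)(700 K) × ln(0.00449/0.0387)
   = (5.820 kJ/mol)(-2.154) = -12.5 kJ/mol
ΔG < 0, so the forward reaction is spontaneous (proceeds forward).

ΔG = -12.5 kJ/mol; the forward reaction is spontaneous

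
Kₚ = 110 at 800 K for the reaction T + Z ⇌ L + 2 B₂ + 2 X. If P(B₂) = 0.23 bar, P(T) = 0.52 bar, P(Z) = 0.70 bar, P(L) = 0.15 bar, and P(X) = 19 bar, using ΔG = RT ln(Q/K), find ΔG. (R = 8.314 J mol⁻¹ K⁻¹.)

ΔG = -17.5 kJ/mol

Qₚ = P(L)·P(B₂)²·P(X)² / (P(T)·P(Z)) = (0.15)·(0.23)²·(19)² / ((0.52)·(0.70)) = 7.87
ΔG = RT ln(Qₚ/Kₚ) = (8.314 J mol⁻¹ K⁻¹)(800 K) × ln(7.87/110)
   = (6.651 kJ/mol)(-2.637) = -17.5 kJ/mol
ΔG < 0, so the forward reaction is spontaneous (proceeds forward).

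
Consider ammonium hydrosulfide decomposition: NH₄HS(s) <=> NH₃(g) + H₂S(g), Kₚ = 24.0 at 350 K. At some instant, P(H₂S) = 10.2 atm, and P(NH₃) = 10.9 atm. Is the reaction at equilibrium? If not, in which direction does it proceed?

in the reverse direction

(NH₄HS is a pure solid — omitted from Qₚ.)
Qₚ = P(NH₃)·P(H₂S) = (10.9)·(10.2) = 111
Qₚ = 111 > Kₚ = 24.0, so the reverse reaction proceeds.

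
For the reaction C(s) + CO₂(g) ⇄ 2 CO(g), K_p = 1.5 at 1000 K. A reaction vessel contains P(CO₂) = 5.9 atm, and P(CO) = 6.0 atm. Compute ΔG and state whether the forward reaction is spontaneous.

ΔG = 11.7 kJ/mol; the forward reaction is non-spontaneous

(C is a pure solid — omitted from Q_p.)
Q_p = P(CO)² / P(CO₂) = (6.0)² / (5.9) = 6.10
ΔG = RT ln(Q_p/K_p) = (8.314 J mol⁻¹ K⁻¹)(1000 K) × ln(6.10/1.5)
   = (8.314 kJ/mol)(1.403) = 11.7 kJ/mol
ΔG > 0, so the forward reaction is non-spontaneous (proceeds in reverse).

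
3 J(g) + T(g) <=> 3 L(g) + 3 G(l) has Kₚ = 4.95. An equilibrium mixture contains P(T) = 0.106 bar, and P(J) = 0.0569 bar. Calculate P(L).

(G is a pure liquid — omitted from Kₚ.)
At equilibrium, Kₚ = P(L)³ / (P(J)³·P(T)) = 4.95.
(P(L))³ / ((0.0569)³·(0.106)) = 4.95
P(L)³ = 9.67×10⁻⁵ ⇒ P(L) = 0.0459 bar

P(L) = 0.0459 bar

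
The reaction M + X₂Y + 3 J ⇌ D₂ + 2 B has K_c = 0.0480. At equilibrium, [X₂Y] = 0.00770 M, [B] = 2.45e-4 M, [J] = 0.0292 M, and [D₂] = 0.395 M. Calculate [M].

At equilibrium, K_c = [D₂]·[B]² / ([M]·[X₂Y]·[J]³) = 0.0480.
(0.395)·(2.45e-4)² / (([M])·(0.00770)·(0.0292)³) = 0.0480
[M] = 2.58 M

[M] = 2.58 M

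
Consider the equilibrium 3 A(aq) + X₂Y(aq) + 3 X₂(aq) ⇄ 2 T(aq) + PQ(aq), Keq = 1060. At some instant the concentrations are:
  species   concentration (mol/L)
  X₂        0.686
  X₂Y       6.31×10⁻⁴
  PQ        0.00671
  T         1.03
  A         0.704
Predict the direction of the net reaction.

Q = [T]²·[PQ] / ([A]³·[X₂Y]·[X₂]³) = (1.03)²·(0.00671) / ((0.704)³·(6.31×10⁻⁴)·(0.686)³) = 100
Q = 100 < Keq = 1060, so the forward reaction proceeds.

forward (toward products)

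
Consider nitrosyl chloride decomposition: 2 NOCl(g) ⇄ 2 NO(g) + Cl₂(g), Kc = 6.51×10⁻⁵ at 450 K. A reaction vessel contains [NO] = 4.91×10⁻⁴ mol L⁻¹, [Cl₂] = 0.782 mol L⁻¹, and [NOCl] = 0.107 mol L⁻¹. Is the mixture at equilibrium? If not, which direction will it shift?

Qc = [NO]²·[Cl₂] / [NOCl]² = (4.91×10⁻⁴)²·(0.782) / (0.107)² = 1.65×10⁻⁵
Qc = 1.65×10⁻⁵ < Kc = 6.51×10⁻⁵: net forward reaction.

no; Q < K, reaction proceeds forward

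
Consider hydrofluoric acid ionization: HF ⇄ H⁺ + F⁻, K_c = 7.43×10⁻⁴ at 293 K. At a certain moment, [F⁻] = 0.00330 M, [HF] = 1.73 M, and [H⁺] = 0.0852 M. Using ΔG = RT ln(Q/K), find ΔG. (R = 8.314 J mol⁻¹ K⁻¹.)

Q_c = [H⁺]·[F⁻] / [HF] = (0.0852)·(0.00330) / (1.73) = 1.63×10⁻⁴
ΔG = RT ln(Q_c/K_c) = (8.314 J mol⁻¹ K⁻¹)(293 K) × ln(1.63×10⁻⁴/7.43×10⁻⁴)
   = (2.436 kJ/mol)(-1.517) = -3.70 kJ/mol
ΔG < 0, so the forward reaction is spontaneous (proceeds forward).

ΔG = -3.70 kJ/mol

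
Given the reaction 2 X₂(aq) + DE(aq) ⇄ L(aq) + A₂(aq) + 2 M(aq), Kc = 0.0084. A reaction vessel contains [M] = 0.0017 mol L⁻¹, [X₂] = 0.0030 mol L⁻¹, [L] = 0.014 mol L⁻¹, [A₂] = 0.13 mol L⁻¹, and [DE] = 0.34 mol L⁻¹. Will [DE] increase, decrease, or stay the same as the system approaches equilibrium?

decrease

Qc = [L]·[A₂]·[M]² / ([X₂]²·[DE]) = (0.014)·(0.13)·(0.0017)² / ((0.0030)²·(0.34)) = 0.0017
Qc = 0.0017 < Kc = 0.0084: net forward reaction.
DE is a reactant, so it decreases.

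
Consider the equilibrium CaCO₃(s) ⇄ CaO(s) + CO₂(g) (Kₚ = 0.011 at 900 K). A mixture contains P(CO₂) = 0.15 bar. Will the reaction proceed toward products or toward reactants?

reverse (toward reactants)

(CaCO₃, CaO are pure solids — omitted from Qₚ.)
Qₚ = P(CO₂) = 0.15
Qₚ = 0.15 > Kₚ = 0.011, so the reverse reaction proceeds.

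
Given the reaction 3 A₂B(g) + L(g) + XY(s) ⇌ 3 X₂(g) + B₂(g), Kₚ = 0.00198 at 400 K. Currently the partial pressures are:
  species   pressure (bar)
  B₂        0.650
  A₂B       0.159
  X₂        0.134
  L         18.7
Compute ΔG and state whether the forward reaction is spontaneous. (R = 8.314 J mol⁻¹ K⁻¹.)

ΔG = 7.82 kJ/mol; the forward reaction is non-spontaneous

(XY is a pure solid — omitted from Qₚ.)
Qₚ = P(X₂)³·P(B₂) / (P(A₂B)³·P(L)) = (0.134)³·(0.650) / ((0.159)³·(18.7)) = 0.0208
ΔG = RT ln(Qₚ/Kₚ) = (8.314 J mol⁻¹ K⁻¹)(400 K) × ln(0.0208/0.00198)
   = (3.326 kJ/mol)(2.352) = 7.82 kJ/mol
ΔG > 0, so the forward reaction is non-spontaneous (proceeds in reverse).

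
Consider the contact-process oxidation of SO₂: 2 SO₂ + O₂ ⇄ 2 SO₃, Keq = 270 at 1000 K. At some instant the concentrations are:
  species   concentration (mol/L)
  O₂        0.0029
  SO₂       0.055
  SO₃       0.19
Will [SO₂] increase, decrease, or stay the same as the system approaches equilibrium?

increase

Q = [SO₃]² / ([SO₂]²·[O₂]) = (0.19)² / ((0.055)²·(0.0029)) = 4100
Q = 4100 > Keq = 270: net reverse reaction.
SO₂ is a reactant, so it increases.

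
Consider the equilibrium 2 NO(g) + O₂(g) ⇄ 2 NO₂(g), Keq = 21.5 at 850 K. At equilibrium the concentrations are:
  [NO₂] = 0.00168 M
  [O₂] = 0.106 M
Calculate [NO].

[NO] = 0.00111 M

At equilibrium, Keq = [NO₂]² / ([NO]²·[O₂]) = 21.5.
(0.00168)² / (([NO])²·(0.106)) = 21.5
[NO]² = 1.24×10⁻⁶ ⇒ [NO] = 0.00111 M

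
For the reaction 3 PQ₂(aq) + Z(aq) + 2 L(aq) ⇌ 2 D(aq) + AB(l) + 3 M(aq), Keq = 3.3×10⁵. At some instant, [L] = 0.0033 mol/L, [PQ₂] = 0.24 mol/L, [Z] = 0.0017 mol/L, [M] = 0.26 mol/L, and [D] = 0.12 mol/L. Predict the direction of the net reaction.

to the left

(AB is a pure liquid — omitted from Q.)
Q = [D]²·[M]³ / ([PQ₂]³·[Z]·[L]²) = (0.12)²·(0.26)³ / ((0.24)³·(0.0017)·(0.0033)²) = 9.9×10⁵
Q = 9.9×10⁵ > Keq = 3.3×10⁵, so the reverse reaction proceeds.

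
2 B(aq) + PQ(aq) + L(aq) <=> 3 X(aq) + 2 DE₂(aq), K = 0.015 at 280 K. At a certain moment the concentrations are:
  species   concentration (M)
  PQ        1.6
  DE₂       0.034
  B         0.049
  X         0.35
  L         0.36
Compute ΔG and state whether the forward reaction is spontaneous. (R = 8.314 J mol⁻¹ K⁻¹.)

Q = [X]³·[DE₂]² / ([B]²·[PQ]·[L]) = (0.35)³·(0.034)² / ((0.049)²·(1.6)·(0.36)) = 0.0358
ΔG = RT ln(Q/K) = (8.314 J mol⁻¹ K⁻¹)(280 K) × ln(0.0358/0.015)
   = (2.328 kJ/mol)(0.8699) = 2.03 kJ/mol
ΔG > 0, so the forward reaction is non-spontaneous (proceeds in reverse).

ΔG = 2.03 kJ/mol; the forward reaction is non-spontaneous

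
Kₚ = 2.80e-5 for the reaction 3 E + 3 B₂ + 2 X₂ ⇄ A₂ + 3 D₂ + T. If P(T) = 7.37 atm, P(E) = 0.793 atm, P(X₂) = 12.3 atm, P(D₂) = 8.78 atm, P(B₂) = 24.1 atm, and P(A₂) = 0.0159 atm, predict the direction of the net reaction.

reverse (toward reactants)

Qₚ = P(A₂)·P(D₂)³·P(T) / (P(E)³·P(B₂)³·P(X₂)²) = (0.0159)·(8.78)³·(7.37) / ((0.793)³·(24.1)³·(12.3)²) = 7.51e-5
Qₚ = 7.51e-5 > Kₚ = 2.80e-5, so the reverse reaction proceeds.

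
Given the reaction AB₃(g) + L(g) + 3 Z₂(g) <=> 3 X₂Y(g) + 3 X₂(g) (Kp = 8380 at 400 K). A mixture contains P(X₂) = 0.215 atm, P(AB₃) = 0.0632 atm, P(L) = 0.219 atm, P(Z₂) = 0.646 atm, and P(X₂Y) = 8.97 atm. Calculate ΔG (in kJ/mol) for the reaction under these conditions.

Qp = P(X₂Y)³·P(X₂)³ / (P(AB₃)·P(L)·P(Z₂)³) = (8.97)³·(0.215)³ / ((0.0632)·(0.219)·(0.646)³) = 1920
ΔG = RT ln(Qp/Kp) = (8.314 J mol⁻¹ K⁻¹)(400 K) × ln(1920/8380)
   = (3.326 kJ/mol)(-1.474) = -4.90 kJ/mol
ΔG < 0, so the forward reaction is spontaneous (proceeds forward).

ΔG = -4.90 kJ/mol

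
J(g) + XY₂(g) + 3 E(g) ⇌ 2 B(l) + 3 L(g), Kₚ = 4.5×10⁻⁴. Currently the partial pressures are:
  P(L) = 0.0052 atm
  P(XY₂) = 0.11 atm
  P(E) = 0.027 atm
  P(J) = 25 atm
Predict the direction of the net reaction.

toward reactants

(B is a pure liquid — omitted from Qₚ.)
Qₚ = P(L)³ / (P(J)·P(XY₂)·P(E)³) = (0.0052)³ / ((25)·(0.11)·(0.027)³) = 0.0026
Qₚ = 0.0026 > Kₚ = 4.5×10⁻⁴, so the reverse reaction proceeds.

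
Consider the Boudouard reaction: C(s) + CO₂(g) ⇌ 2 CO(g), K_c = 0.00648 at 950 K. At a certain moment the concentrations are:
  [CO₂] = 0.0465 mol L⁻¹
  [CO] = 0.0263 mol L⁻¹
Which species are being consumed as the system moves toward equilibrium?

CO (products)

(C is a pure solid — omitted from Q_c.)
Q_c = [CO]² / [CO₂] = (0.0263)² / (0.0465) = 0.0149
Q_c = 0.0149 > K_c = 0.00648: net reverse reaction.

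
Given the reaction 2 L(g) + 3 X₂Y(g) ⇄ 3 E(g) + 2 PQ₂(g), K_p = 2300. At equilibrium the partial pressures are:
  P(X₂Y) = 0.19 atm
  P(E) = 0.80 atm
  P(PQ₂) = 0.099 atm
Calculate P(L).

At equilibrium, K_p = P(E)³·P(PQ₂)² / (P(L)²·P(X₂Y)³) = 2300.
(0.80)³·(0.099)² / ((P(L))²·(0.19)³) = 2300
P(L)² = 3.18×10⁻⁴ ⇒ P(L) = 0.018 atm

P(L) = 0.018 atm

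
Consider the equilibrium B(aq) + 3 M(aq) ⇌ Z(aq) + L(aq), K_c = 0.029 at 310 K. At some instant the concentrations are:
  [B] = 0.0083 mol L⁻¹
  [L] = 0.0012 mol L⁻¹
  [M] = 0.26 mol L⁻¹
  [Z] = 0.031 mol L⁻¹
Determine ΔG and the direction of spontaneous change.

ΔG = 5.60 kJ/mol; the forward reaction is non-spontaneous

Q_c = [Z]·[L] / ([B]·[M]³) = (0.031)·(0.0012) / ((0.0083)·(0.26)³) = 0.255
ΔG = RT ln(Q_c/K_c) = (8.314 J mol⁻¹ K⁻¹)(310 K) × ln(0.255/0.029)
   = (2.577 kJ/mol)(2.174) = 5.60 kJ/mol
ΔG > 0, so the forward reaction is non-spontaneous (proceeds in reverse).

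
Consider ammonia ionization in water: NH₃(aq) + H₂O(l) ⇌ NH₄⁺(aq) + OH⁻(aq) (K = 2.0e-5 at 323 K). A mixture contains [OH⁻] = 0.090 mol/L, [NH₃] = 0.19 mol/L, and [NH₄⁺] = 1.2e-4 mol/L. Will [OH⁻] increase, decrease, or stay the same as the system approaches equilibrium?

decrease

(H₂O is a pure liquid — omitted from Q.)
Q = [NH₄⁺]·[OH⁻] / [NH₃] = (1.2e-4)·(0.090) / (0.19) = 5.7e-5
Q = 5.7e-5 > K = 2.0e-5: net reverse reaction.
OH⁻ is a product, so it decreases.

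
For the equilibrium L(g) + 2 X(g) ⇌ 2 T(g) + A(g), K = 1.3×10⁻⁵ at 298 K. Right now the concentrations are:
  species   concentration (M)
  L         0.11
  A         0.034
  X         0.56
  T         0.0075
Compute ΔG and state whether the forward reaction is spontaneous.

ΔG = 3.59 kJ/mol; the forward reaction is non-spontaneous

Q = [T]²·[A] / ([L]·[X]²) = (0.0075)²·(0.034) / ((0.11)·(0.56)²) = 5.54×10⁻⁵
ΔG = RT ln(Q/K) = (8.314 J mol⁻¹ K⁻¹)(298 K) × ln(5.54×10⁻⁵/1.3×10⁻⁵)
   = (2.478 kJ/mol)(1.450) = 3.59 kJ/mol
ΔG > 0, so the forward reaction is non-spontaneous (proceeds in reverse).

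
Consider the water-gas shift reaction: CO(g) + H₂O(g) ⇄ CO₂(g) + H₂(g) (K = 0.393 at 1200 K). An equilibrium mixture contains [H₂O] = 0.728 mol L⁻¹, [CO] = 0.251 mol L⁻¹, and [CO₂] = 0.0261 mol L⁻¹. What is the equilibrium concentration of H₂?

[H₂] = 2.75 mol L⁻¹

At equilibrium, K = [CO₂]·[H₂] / ([CO]·[H₂O]) = 0.393.
(0.0261)·([H₂]) / ((0.251)·(0.728)) = 0.393
[H₂] = 2.75 mol L⁻¹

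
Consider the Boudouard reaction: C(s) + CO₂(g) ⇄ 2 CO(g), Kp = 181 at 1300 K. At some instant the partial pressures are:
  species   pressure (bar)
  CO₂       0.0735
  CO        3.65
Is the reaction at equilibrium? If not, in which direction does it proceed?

neither direction; the system is at equilibrium

(C is a pure solid — omitted from Qp.)
Qp = P(CO)² / P(CO₂) = (3.65)² / (0.0735) = 181
Qp = 181 = Kp, so the system is already at equilibrium.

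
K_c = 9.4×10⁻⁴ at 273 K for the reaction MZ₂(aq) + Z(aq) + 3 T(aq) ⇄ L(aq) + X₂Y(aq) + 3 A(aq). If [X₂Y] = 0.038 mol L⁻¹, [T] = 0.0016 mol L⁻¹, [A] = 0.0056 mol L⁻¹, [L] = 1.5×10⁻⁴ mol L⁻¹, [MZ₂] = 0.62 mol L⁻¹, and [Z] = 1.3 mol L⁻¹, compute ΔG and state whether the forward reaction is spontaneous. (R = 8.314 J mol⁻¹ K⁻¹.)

ΔG = -2.57 kJ/mol; the forward reaction is spontaneous

Q_c = [L]·[X₂Y]·[A]³ / ([MZ₂]·[Z]·[T]³) = (1.5×10⁻⁴)·(0.038)·(0.0056)³ / ((0.62)·(1.3)·(0.0016)³) = 3.03×10⁻⁴
ΔG = RT ln(Q_c/K_c) = (8.314 J mol⁻¹ K⁻¹)(273 K) × ln(3.03×10⁻⁴/9.4×10⁻⁴)
   = (2.270 kJ/mol)(-1.132) = -2.57 kJ/mol
ΔG < 0, so the forward reaction is spontaneous (proceeds forward).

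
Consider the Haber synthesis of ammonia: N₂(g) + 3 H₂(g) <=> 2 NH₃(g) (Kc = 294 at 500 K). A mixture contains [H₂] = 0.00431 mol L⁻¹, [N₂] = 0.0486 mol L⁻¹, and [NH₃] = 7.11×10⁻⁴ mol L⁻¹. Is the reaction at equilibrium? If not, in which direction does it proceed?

in the forward direction

Qc = [NH₃]² / ([N₂]·[H₂]³) = (7.11×10⁻⁴)² / ((0.0486)·(0.00431)³) = 130
Qc = 130 < Kc = 294, so the forward reaction proceeds.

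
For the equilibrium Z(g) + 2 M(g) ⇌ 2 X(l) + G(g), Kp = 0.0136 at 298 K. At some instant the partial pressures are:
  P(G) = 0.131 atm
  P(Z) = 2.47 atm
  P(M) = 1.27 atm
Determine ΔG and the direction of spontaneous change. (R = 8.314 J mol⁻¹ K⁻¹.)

ΔG = 2.19 kJ/mol; the forward reaction is non-spontaneous

(X is a pure liquid — omitted from Qp.)
Qp = P(G) / (P(Z)·P(M)²) = (0.131) / ((2.47)·(1.27)²) = 0.0329
ΔG = RT ln(Qp/Kp) = (8.314 J mol⁻¹ K⁻¹)(298 K) × ln(0.0329/0.0136)
   = (2.478 kJ/mol)(0.8834) = 2.19 kJ/mol
ΔG > 0, so the forward reaction is non-spontaneous (proceeds in reverse).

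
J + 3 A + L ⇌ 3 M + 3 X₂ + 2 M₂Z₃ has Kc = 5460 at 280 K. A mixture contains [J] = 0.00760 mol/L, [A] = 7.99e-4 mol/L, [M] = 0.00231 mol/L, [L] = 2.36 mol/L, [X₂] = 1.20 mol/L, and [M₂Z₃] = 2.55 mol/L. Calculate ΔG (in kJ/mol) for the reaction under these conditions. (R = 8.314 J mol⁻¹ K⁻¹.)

Qc = [M]³·[X₂]³·[M₂Z₃]² / ([J]·[A]³·[L]) = (0.00231)³·(1.20)³·(2.55)² / ((0.00760)·(7.99e-4)³·(2.36)) = 15100
ΔG = RT ln(Qc/Kc) = (8.314 J mol⁻¹ K⁻¹)(280 K) × ln(15100/5460)
   = (2.328 kJ/mol)(1.017) = 2.37 kJ/mol
ΔG > 0, so the forward reaction is non-spontaneous (proceeds in reverse).

ΔG = 2.37 kJ/mol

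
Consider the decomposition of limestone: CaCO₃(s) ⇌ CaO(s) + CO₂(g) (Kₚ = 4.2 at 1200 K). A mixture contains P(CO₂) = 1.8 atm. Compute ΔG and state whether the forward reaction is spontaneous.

(CaCO₃, CaO are pure solids — omitted from Qₚ.)
Qₚ = P(CO₂) = 1.80
ΔG = RT ln(Qₚ/Kₚ) = (8.314 J mol⁻¹ K⁻¹)(1200 K) × ln(1.80/4.2)
   = (9.977 kJ/mol)(-0.8473) = -8.45 kJ/mol
ΔG < 0, so the forward reaction is spontaneous (proceeds forward).

ΔG = -8.45 kJ/mol; the forward reaction is spontaneous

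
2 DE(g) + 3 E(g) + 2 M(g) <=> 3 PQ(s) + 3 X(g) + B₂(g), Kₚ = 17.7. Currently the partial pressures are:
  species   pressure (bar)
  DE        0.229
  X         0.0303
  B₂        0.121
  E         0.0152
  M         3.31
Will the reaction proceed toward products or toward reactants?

(PQ is a pure solid — omitted from Qₚ.)
Qₚ = P(X)³·P(B₂) / (P(DE)²·P(E)³·P(M)²) = (0.0303)³·(0.121) / ((0.229)²·(0.0152)³·(3.31)²) = 1.67
Qₚ = 1.67 < Kₚ = 17.7, so the forward reaction proceeds.

toward products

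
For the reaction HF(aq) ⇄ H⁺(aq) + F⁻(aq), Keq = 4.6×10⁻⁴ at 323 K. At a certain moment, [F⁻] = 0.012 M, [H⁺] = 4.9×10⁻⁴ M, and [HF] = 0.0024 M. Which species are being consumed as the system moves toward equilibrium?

H⁺, F⁻ (products)

Q = [H⁺]·[F⁻] / [HF] = (4.9×10⁻⁴)·(0.012) / (0.0024) = 0.0025
Q = 0.0025 > Keq = 4.6×10⁻⁴: net reverse reaction.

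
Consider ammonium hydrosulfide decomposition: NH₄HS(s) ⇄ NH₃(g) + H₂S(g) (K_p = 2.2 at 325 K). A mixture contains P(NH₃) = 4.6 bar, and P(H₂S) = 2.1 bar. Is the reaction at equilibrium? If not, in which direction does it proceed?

reverse (toward reactants)

(NH₄HS is a pure solid — omitted from Q_p.)
Q_p = P(NH₃)·P(H₂S) = (4.6)·(2.1) = 9.7
Q_p = 9.7 > K_p = 2.2, so the reverse reaction proceeds.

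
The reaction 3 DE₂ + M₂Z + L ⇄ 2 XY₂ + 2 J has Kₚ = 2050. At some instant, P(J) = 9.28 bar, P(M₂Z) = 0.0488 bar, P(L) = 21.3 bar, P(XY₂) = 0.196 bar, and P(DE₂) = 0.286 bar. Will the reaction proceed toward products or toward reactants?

in the forward direction

Qₚ = P(XY₂)²·P(J)² / (P(DE₂)³·P(M₂Z)·P(L)) = (0.196)²·(9.28)² / ((0.286)³·(0.0488)·(21.3)) = 136
Qₚ = 136 < Kₚ = 2050, so the forward reaction proceeds.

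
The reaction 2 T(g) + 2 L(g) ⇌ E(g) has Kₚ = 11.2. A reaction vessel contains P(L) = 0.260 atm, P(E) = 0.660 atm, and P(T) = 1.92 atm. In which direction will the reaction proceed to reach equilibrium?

Qₚ = P(E) / (P(T)²·P(L)²) = (0.660) / ((1.92)²·(0.260)²) = 2.65
Qₚ = 2.65 < Kₚ = 11.2, so the forward reaction proceeds.

forward (toward products)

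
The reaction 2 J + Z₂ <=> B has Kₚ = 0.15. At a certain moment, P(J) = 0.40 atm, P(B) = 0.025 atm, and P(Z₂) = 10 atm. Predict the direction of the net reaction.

in the forward direction

Qₚ = P(B) / (P(J)²·P(Z₂)) = (0.025) / ((0.40)²·(10)) = 0.016
Qₚ = 0.016 < Kₚ = 0.15, so the forward reaction proceeds.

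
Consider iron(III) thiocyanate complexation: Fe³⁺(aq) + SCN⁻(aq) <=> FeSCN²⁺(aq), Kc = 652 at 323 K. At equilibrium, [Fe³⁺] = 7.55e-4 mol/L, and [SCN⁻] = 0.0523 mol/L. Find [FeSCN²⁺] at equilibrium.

[FeSCN²⁺] = 0.0257 mol/L

At equilibrium, Kc = [FeSCN²⁺] / ([Fe³⁺]·[SCN⁻]) = 652.
([FeSCN²⁺]) / ((7.55e-4)·(0.0523)) = 652
[FeSCN²⁺] = 0.0257 mol/L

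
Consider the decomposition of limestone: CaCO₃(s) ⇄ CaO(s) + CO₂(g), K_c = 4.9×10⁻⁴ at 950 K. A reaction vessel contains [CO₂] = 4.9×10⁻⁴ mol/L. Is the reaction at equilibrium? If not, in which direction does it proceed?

no net change (already at equilibrium)

(CaCO₃, CaO are pure solids — omitted from Q_c.)
Q_c = [CO₂] = 4.9×10⁻⁴
Q_c = 4.9×10⁻⁴ = K_c, so the system is already at equilibrium.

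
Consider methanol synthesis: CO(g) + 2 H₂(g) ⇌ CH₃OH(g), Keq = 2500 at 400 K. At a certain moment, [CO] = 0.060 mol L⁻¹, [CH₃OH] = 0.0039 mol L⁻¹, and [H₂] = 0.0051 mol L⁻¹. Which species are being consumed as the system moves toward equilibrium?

Q = [CH₃OH] / ([CO]·[H₂]²) = (0.0039) / ((0.060)·(0.0051)²) = 2500
Q = 2500 = Keq; the system is at equilibrium.

none (at equilibrium)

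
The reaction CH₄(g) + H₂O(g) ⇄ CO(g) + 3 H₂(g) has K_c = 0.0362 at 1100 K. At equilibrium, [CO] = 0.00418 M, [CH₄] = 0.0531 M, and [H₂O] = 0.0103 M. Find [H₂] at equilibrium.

At equilibrium, K_c = [CO]·[H₂]³ / ([CH₄]·[H₂O]) = 0.0362.
(0.00418)·([H₂])³ / ((0.0531)·(0.0103)) = 0.0362
[H₂]³ = 0.00474 ⇒ [H₂] = 0.168 M

[H₂] = 0.168 M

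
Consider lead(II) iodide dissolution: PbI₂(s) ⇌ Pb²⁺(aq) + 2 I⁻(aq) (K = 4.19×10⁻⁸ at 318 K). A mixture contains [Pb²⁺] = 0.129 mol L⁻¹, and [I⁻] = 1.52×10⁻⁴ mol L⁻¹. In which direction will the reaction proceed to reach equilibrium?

(PbI₂ is a pure solid — omitted from Q.)
Q = [Pb²⁺]·[I⁻]² = (0.129)·(1.52×10⁻⁴)² = 2.98×10⁻⁹
Q = 2.98×10⁻⁹ < K = 4.19×10⁻⁸, so the forward reaction proceeds.

toward products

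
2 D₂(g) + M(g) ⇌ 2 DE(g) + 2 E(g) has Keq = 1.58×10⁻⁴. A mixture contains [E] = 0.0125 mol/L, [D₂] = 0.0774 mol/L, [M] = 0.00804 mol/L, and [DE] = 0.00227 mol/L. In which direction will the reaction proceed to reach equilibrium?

forward (toward products)

Q = [DE]²·[E]² / ([D₂]²·[M]) = (0.00227)²·(0.0125)² / ((0.0774)²·(0.00804)) = 1.67×10⁻⁵
Q = 1.67×10⁻⁵ < Keq = 1.58×10⁻⁴, so the forward reaction proceeds.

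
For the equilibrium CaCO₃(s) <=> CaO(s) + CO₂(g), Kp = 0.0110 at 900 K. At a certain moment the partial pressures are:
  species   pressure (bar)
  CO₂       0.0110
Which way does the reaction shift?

neither direction; the system is at equilibrium

(CaCO₃, CaO are pure solids — omitted from Qp.)
Qp = P(CO₂) = 0.0110
Qp = 0.0110 = Kp, so the system is already at equilibrium.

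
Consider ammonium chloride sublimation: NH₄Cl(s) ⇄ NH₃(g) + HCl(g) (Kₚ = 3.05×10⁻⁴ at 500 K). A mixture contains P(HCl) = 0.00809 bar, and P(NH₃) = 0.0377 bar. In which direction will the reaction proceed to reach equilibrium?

neither direction; the system is at equilibrium

(NH₄Cl is a pure solid — omitted from Qₚ.)
Qₚ = P(NH₃)·P(HCl) = (0.0377)·(0.00809) = 3.05×10⁻⁴
Qₚ = 3.05×10⁻⁴ = Kₚ, so the system is already at equilibrium.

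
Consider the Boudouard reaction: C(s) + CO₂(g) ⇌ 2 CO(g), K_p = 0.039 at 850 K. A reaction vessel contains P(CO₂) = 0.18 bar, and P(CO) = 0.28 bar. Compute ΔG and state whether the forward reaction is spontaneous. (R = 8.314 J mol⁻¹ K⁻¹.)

(C is a pure solid — omitted from Q_p.)
Q_p = P(CO)² / P(CO₂) = (0.28)² / (0.18) = 0.436
ΔG = RT ln(Q_p/K_p) = (8.314 J mol⁻¹ K⁻¹)(850 K) × ln(0.436/0.039)
   = (7.067 kJ/mol)(2.414) = 17.1 kJ/mol
ΔG > 0, so the forward reaction is non-spontaneous (proceeds in reverse).

ΔG = 17.1 kJ/mol; the forward reaction is non-spontaneous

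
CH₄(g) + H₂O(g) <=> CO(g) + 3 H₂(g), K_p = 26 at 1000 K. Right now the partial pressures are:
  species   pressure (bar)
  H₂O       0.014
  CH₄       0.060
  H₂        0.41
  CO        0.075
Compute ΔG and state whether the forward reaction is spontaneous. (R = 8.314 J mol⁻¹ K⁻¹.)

ΔG = -12.0 kJ/mol; the forward reaction is spontaneous

Q_p = P(CO)·P(H₂)³ / (P(CH₄)·P(H₂O)) = (0.075)·(0.41)³ / ((0.060)·(0.014)) = 6.15
ΔG = RT ln(Q_p/K_p) = (8.314 J mol⁻¹ K⁻¹)(1000 K) × ln(6.15/26)
   = (8.314 kJ/mol)(-1.442) = -12.0 kJ/mol
ΔG < 0, so the forward reaction is spontaneous (proceeds forward).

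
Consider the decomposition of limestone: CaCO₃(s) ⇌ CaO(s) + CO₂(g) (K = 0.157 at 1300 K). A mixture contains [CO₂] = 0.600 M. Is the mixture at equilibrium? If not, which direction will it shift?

no; Q > K, reaction proceeds in reverse

(CaCO₃, CaO are pure solids — omitted from Q.)
Q = [CO₂] = 0.600
Q = 0.600 > K = 0.157: net reverse reaction.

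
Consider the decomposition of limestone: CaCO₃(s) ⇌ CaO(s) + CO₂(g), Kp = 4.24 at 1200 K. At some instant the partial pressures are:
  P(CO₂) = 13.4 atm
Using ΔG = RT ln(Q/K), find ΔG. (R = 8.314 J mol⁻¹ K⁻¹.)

ΔG = 11.5 kJ/mol

(CaCO₃, CaO are pure solids — omitted from Qp.)
Qp = P(CO₂) = 13.4
ΔG = RT ln(Qp/Kp) = (8.314 J mol⁻¹ K⁻¹)(1200 K) × ln(13.4/4.24)
   = (9.977 kJ/mol)(1.151) = 11.5 kJ/mol
ΔG > 0, so the forward reaction is non-spontaneous (proceeds in reverse).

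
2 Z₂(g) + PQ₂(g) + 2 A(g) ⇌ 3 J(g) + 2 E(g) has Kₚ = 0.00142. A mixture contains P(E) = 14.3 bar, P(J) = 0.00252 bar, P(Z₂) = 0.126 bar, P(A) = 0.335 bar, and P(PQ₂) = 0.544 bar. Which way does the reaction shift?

Qₚ = P(J)³·P(E)² / (P(Z₂)²·P(PQ₂)·P(A)²) = (0.00252)³·(14.3)² / ((0.126)²·(0.544)·(0.335)²) = 0.00338
Qₚ = 0.00338 > Kₚ = 0.00142, so the reverse reaction proceeds.

reverse (toward reactants)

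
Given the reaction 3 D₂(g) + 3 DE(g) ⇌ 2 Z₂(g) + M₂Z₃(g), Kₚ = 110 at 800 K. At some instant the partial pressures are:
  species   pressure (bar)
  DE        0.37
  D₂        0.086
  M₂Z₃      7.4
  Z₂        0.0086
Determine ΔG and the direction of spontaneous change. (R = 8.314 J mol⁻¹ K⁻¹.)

Qₚ = P(Z₂)²·P(M₂Z₃) / (P(D₂)³·P(DE)³) = (0.0086)²·(7.4) / ((0.086)³·(0.37)³) = 17.0
ΔG = RT ln(Qₚ/Kₚ) = (8.314 J mol⁻¹ K⁻¹)(800 K) × ln(17.0/110)
   = (6.651 kJ/mol)(-1.867) = -12.4 kJ/mol
ΔG < 0, so the forward reaction is spontaneous (proceeds forward).

ΔG = -12.4 kJ/mol; the forward reaction is spontaneous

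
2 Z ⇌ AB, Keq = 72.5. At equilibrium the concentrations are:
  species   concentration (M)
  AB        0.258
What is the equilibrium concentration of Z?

At equilibrium, Keq = [AB] / [Z]² = 72.5.
(0.258) / ([Z])² = 72.5
[Z]² = 0.00356 ⇒ [Z] = 0.0597 M

[Z] = 0.0597 M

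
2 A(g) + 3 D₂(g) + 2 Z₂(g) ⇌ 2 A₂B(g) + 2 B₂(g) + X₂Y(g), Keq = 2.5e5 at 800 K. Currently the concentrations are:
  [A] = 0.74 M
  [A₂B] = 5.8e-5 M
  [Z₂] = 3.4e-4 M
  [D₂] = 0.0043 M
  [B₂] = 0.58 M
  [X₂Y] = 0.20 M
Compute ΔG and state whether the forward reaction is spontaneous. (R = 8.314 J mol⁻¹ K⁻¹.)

Q = [A₂B]²·[B₂]²·[X₂Y] / ([A]²·[D₂]³·[Z₂]²) = (5.8e-5)²·(0.58)²·(0.20) / ((0.74)²·(0.0043)³·(3.4e-4)²) = 45000
ΔG = RT ln(Q/Keq) = (8.314 J mol⁻¹ K⁻¹)(800 K) × ln(45000/2.5e5)
   = (6.651 kJ/mol)(-1.715) = -11.4 kJ/mol
ΔG < 0, so the forward reaction is spontaneous (proceeds forward).

ΔG = -11.4 kJ/mol; the forward reaction is spontaneous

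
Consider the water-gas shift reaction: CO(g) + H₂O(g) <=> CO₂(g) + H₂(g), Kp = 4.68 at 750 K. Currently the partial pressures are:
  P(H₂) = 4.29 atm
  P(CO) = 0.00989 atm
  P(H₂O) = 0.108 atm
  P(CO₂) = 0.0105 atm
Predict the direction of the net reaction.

in the reverse direction

Qp = P(CO₂)·P(H₂) / (P(CO)·P(H₂O)) = (0.0105)·(4.29) / ((0.00989)·(0.108)) = 42.2
Qp = 42.2 > Kp = 4.68, so the reverse reaction proceeds.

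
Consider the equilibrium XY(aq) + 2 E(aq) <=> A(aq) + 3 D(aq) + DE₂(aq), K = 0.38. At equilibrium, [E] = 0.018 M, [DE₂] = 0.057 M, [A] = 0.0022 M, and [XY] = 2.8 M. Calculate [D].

[D] = 1.4 M

At equilibrium, K = [A]·[D]³·[DE₂] / ([XY]·[E]²) = 0.38.
(0.0022)·([D])³·(0.057) / ((2.8)·(0.018)²) = 0.38
[D]³ = 2.75 ⇒ [D] = 1.4 M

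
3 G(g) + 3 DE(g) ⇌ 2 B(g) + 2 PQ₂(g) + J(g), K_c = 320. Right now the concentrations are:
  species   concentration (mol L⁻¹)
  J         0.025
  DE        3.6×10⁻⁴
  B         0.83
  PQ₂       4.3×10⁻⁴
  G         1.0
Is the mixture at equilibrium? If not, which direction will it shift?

no; Q < K, reaction proceeds forward

Q_c = [B]²·[PQ₂]²·[J] / ([G]³·[DE]³) = (0.83)²·(4.3×10⁻⁴)²·(0.025) / ((1.0)³·(3.6×10⁻⁴)³) = 68
Q_c = 68 < K_c = 320: net forward reaction.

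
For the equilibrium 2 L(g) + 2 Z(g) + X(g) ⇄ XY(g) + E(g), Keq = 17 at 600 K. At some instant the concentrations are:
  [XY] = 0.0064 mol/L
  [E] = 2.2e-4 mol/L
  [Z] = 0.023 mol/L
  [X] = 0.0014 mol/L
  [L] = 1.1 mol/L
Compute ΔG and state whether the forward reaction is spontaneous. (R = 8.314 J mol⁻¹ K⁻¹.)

Q = [XY]·[E] / ([L]²·[Z]²·[X]) = (0.0064)·(2.2e-4) / ((1.1)²·(0.023)²·(0.0014)) = 1.57
ΔG = RT ln(Q/Keq) = (8.314 J mol⁻¹ K⁻¹)(600 K) × ln(1.57/17)
   = (4.988 kJ/mol)(-2.382) = -11.9 kJ/mol
ΔG < 0, so the forward reaction is spontaneous (proceeds forward).

ΔG = -11.9 kJ/mol; the forward reaction is spontaneous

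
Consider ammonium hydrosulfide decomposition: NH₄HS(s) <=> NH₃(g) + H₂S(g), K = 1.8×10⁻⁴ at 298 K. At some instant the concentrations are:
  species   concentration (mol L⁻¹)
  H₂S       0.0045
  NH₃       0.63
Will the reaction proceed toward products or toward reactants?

(NH₄HS is a pure solid — omitted from Q.)
Q = [NH₃]·[H₂S] = (0.63)·(0.0045) = 0.0028
Q = 0.0028 > K = 1.8×10⁻⁴, so the reverse reaction proceeds.

to the left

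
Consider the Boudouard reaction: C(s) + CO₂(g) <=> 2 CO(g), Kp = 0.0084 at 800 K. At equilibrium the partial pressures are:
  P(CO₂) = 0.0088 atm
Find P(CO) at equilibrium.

P(CO) = 0.0086 atm

(C is a pure solid — omitted from Kp.)
At equilibrium, Kp = P(CO)² / P(CO₂) = 0.0084.
(P(CO))² / (0.0088) = 0.0084
P(CO)² = 7.39e-5 ⇒ P(CO) = 0.0086 atm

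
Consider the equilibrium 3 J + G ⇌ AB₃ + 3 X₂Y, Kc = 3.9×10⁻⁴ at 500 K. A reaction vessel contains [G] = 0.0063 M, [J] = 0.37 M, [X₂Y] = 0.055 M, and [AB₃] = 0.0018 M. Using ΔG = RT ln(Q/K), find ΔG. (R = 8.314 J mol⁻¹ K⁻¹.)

ΔG = 3.65 kJ/mol

Qc = [AB₃]·[X₂Y]³ / ([J]³·[G]) = (0.0018)·(0.055)³ / ((0.37)³·(0.0063)) = 9.38×10⁻⁴
ΔG = RT ln(Qc/Kc) = (8.314 J mol⁻¹ K⁻¹)(500 K) × ln(9.38×10⁻⁴/3.9×10⁻⁴)
   = (4.157 kJ/mol)(0.8776) = 3.65 kJ/mol
ΔG > 0, so the forward reaction is non-spontaneous (proceeds in reverse).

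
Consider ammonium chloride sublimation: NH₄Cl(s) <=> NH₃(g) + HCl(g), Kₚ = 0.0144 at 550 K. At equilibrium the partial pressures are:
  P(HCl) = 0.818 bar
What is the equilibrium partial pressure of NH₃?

P(NH₃) = 0.0176 bar

(NH₄Cl is a pure solid — omitted from Kₚ.)
At equilibrium, Kₚ = P(NH₃)·P(HCl) = 0.0144.
(P(NH₃))·(0.818) = 0.0144
P(NH₃) = 0.0176 bar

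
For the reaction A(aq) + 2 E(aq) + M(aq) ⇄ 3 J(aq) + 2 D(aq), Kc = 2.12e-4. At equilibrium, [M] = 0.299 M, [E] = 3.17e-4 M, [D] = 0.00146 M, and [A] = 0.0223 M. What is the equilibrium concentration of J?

At equilibrium, Kc = [J]³·[D]² / ([A]·[E]²·[M]) = 2.12e-4.
([J])³·(0.00146)² / ((0.0223)·(3.17e-4)²·(0.299)) = 2.12e-4
[J]³ = 6.66e-8 ⇒ [J] = 0.00405 M

[J] = 0.00405 M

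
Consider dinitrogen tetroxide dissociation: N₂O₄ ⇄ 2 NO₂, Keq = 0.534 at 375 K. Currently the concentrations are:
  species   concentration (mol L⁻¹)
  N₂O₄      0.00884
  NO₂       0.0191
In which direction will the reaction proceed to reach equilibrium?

Q = [NO₂]² / [N₂O₄] = (0.0191)² / (0.00884) = 0.0413
Q = 0.0413 < Keq = 0.534, so the forward reaction proceeds.

toward products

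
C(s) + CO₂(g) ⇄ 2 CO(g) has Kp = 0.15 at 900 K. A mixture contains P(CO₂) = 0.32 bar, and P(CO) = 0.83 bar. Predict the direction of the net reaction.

reverse (toward reactants)

(C is a pure solid — omitted from Qp.)
Qp = P(CO)² / P(CO₂) = (0.83)² / (0.32) = 2.2
Qp = 2.2 > Kp = 0.15, so the reverse reaction proceeds.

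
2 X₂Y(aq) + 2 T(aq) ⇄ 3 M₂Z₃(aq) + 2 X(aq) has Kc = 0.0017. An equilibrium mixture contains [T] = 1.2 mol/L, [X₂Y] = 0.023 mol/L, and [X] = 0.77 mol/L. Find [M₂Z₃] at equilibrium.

[M₂Z₃] = 0.013 mol/L

At equilibrium, Kc = [M₂Z₃]³·[X]² / ([X₂Y]²·[T]²) = 0.0017.
([M₂Z₃])³·(0.77)² / ((0.023)²·(1.2)²) = 0.0017
[M₂Z₃]³ = 2.18×10⁻⁶ ⇒ [M₂Z₃] = 0.013 mol/L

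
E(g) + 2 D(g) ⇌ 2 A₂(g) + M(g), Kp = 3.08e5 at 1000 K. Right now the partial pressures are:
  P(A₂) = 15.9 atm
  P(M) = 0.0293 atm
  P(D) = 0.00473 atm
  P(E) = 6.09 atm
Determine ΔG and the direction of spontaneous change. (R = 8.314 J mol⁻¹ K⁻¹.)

Qp = P(A₂)²·P(M) / (P(E)·P(D)²) = (15.9)²·(0.0293) / ((6.09)·(0.00473)²) = 54400
ΔG = RT ln(Qp/Kp) = (8.314 J mol⁻¹ K⁻¹)(1000 K) × ln(54400/3.08e5)
   = (8.314 kJ/mol)(-1.734) = -14.4 kJ/mol
ΔG < 0, so the forward reaction is spontaneous (proceeds forward).

ΔG = -14.4 kJ/mol; the forward reaction is spontaneous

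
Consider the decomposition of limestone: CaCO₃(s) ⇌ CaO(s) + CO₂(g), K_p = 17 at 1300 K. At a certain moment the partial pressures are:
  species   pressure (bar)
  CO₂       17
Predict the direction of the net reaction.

neither direction; the system is at equilibrium

(CaCO₃, CaO are pure solids — omitted from Q_p.)
Q_p = P(CO₂) = 17
Q_p = 17 = K_p, so the system is already at equilibrium.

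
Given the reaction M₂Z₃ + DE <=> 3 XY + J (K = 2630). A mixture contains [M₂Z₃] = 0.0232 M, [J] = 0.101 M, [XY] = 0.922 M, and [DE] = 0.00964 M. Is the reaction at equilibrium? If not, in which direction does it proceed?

Q = [XY]³·[J] / ([M₂Z₃]·[DE]) = (0.922)³·(0.101) / ((0.0232)·(0.00964)) = 354
Q = 354 < K = 2630, so the forward reaction proceeds.

to the right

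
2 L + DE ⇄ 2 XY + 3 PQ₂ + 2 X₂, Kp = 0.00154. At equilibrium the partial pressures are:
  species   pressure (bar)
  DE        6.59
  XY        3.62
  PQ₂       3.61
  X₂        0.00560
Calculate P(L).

P(L) = 1.38 bar

At equilibrium, Kp = P(XY)²·P(PQ₂)³·P(X₂)² / (P(L)²·P(DE)) = 0.00154.
(3.62)²·(3.61)³·(0.00560)² / ((P(L))²·(6.59)) = 0.00154
P(L)² = 1.91 ⇒ P(L) = 1.38 bar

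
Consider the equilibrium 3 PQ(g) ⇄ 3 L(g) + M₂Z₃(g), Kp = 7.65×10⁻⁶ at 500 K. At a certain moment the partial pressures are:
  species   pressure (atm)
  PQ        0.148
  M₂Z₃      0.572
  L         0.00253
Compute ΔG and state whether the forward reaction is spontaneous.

ΔG = -4.09 kJ/mol; the forward reaction is spontaneous

Qp = P(L)³·P(M₂Z₃) / P(PQ)³ = (0.00253)³·(0.572) / (0.148)³ = 2.86×10⁻⁶
ΔG = RT ln(Qp/Kp) = (8.314 J mol⁻¹ K⁻¹)(500 K) × ln(2.86×10⁻⁶/7.65×10⁻⁶)
   = (4.157 kJ/mol)(-0.9839) = -4.09 kJ/mol
ΔG < 0, so the forward reaction is spontaneous (proceeds forward).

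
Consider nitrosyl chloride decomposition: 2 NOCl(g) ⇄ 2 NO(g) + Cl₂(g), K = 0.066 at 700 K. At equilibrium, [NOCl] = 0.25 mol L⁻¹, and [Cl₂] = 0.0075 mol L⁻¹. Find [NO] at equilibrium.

At equilibrium, K = [NO]²·[Cl₂] / [NOCl]² = 0.066.
([NO])²·(0.0075) / (0.25)² = 0.066
[NO]² = 0.550 ⇒ [NO] = 0.74 mol L⁻¹

[NO] = 0.74 mol L⁻¹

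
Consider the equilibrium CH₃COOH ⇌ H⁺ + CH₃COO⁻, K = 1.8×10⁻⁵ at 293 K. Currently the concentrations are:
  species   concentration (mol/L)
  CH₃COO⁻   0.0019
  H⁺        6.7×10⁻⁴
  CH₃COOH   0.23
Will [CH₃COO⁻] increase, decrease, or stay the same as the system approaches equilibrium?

Q = [H⁺]·[CH₃COO⁻] / [CH₃COOH] = (6.7×10⁻⁴)·(0.0019) / (0.23) = 5.5×10⁻⁶
Q = 5.5×10⁻⁶ < K = 1.8×10⁻⁵: net forward reaction.
CH₃COO⁻ is a product, so it increases.

increase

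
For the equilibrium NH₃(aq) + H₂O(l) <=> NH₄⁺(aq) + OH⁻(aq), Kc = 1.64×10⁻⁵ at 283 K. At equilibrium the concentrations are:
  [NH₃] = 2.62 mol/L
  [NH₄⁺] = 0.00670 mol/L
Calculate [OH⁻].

[OH⁻] = 0.00641 mol/L

(H₂O is a pure liquid — omitted from Kc.)
At equilibrium, Kc = [NH₄⁺]·[OH⁻] / [NH₃] = 1.64×10⁻⁵.
(0.00670)·([OH⁻]) / (2.62) = 1.64×10⁻⁵
[OH⁻] = 0.00641 mol/L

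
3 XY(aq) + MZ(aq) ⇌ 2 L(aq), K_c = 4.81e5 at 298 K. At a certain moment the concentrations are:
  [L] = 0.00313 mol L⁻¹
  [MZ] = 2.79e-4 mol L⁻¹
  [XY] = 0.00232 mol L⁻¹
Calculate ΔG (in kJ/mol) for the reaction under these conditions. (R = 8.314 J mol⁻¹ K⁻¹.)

ΔG = 4.37 kJ/mol

Q_c = [L]² / ([XY]³·[MZ]) = (0.00313)² / ((0.00232)³·(2.79e-4)) = 2.81e6
ΔG = RT ln(Q_c/K_c) = (8.314 J mol⁻¹ K⁻¹)(298 K) × ln(2.81e6/4.81e5)
   = (2.478 kJ/mol)(1.765) = 4.37 kJ/mol
ΔG > 0, so the forward reaction is non-spontaneous (proceeds in reverse).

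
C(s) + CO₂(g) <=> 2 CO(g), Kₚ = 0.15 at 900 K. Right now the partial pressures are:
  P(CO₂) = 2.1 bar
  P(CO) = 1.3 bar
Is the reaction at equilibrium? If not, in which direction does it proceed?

(C is a pure solid — omitted from Qₚ.)
Qₚ = P(CO)² / P(CO₂) = (1.3)² / (2.1) = 0.80
Qₚ = 0.80 > Kₚ = 0.15, so the reverse reaction proceeds.

toward reactants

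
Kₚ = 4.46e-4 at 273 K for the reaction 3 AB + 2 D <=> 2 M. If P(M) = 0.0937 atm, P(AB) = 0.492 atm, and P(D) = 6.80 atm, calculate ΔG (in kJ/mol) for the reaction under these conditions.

Qₚ = P(M)² / (P(AB)³·P(D)²) = (0.0937)² / ((0.492)³·(6.80)²) = 0.00159
ΔG = RT ln(Qₚ/Kₚ) = (8.314 J mol⁻¹ K⁻¹)(273 K) × ln(0.00159/4.46e-4)
   = (2.270 kJ/mol)(1.271) = 2.89 kJ/mol
ΔG > 0, so the forward reaction is non-spontaneous (proceeds in reverse).

ΔG = 2.89 kJ/mol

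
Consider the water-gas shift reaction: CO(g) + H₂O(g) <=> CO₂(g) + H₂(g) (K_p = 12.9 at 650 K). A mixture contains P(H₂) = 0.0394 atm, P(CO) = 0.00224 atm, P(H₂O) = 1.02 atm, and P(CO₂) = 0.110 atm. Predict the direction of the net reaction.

toward products

Q_p = P(CO₂)·P(H₂) / (P(CO)·P(H₂O)) = (0.110)·(0.0394) / ((0.00224)·(1.02)) = 1.90
Q_p = 1.90 < K_p = 12.9, so the forward reaction proceeds.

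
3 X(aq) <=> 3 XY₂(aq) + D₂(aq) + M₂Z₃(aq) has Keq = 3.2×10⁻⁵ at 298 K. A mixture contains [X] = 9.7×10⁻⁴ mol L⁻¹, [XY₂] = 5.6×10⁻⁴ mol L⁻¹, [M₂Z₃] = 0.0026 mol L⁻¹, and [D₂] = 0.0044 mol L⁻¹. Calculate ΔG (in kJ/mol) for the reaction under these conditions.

ΔG = -6.63 kJ/mol

Q = [XY₂]³·[D₂]·[M₂Z₃] / [X]³ = (5.6×10⁻⁴)³·(0.0044)·(0.0026) / (9.7×10⁻⁴)³ = 2.20×10⁻⁶
ΔG = RT ln(Q/Keq) = (8.314 J mol⁻¹ K⁻¹)(298 K) × ln(2.20×10⁻⁶/3.2×10⁻⁵)
   = (2.478 kJ/mol)(-2.677) = -6.63 kJ/mol
ΔG < 0, so the forward reaction is spontaneous (proceeds forward).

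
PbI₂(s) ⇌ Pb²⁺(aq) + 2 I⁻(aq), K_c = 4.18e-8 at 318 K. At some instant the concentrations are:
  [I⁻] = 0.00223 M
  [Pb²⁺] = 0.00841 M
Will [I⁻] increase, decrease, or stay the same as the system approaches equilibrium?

stay the same

(PbI₂ is a pure solid — omitted from Q_c.)
Q_c = [Pb²⁺]·[I⁻]² = (0.00841)·(0.00223)² = 4.18e-8
Q_c = 4.18e-8 = K_c; the system is at equilibrium.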